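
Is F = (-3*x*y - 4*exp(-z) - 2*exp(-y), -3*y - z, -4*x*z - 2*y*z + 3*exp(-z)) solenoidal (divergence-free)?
No, ∇·F = -4*x - 5*y - 3 - 3*exp(-z)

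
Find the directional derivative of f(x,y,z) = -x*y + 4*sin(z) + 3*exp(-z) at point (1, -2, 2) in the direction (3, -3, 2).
sqrt(22)*(8*exp(2)*cos(2) - 6 + 9*exp(2))*exp(-2)/22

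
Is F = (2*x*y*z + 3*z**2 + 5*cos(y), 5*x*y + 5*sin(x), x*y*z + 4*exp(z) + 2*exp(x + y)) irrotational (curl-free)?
No, ∇×F = (x*z + 2*exp(x + y), 2*x*y - y*z + 6*z - 2*exp(x + y), -2*x*z + 5*y + 5*sin(y) + 5*cos(x))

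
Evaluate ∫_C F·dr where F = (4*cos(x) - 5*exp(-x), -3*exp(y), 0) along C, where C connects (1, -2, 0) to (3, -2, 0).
-4*sin(1) - 5*exp(-1) + 5*exp(-3) + 4*sin(3)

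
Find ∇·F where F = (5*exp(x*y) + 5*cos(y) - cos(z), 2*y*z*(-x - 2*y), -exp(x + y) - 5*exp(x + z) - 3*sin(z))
-2*x*z - 8*y*z + 5*y*exp(x*y) - 5*exp(x + z) - 3*cos(z)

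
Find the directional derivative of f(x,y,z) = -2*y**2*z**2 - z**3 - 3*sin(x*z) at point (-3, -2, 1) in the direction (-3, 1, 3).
sqrt(19)*(-49 + 36*cos(3))/19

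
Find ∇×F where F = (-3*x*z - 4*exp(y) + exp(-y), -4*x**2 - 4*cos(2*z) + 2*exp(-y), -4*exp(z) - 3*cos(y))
(3*sin(y) - 8*sin(2*z), -3*x, -8*x + 4*exp(y) + exp(-y))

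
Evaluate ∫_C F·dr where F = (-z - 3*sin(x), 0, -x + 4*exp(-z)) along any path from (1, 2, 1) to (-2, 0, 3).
-3*cos(1) + 3*cos(2) - 4*exp(-3) + 4*exp(-1) + 7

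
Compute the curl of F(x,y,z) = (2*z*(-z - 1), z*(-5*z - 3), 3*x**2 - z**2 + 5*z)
(10*z + 3, -6*x - 4*z - 2, 0)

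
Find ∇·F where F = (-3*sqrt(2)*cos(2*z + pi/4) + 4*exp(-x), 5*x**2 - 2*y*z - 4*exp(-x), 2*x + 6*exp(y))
-2*z - 4*exp(-x)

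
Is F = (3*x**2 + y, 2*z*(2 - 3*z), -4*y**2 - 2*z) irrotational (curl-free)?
No, ∇×F = (-8*y + 12*z - 4, 0, -1)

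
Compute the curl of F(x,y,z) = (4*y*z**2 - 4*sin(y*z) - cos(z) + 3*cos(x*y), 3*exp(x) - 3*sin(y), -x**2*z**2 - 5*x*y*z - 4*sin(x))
(-5*x*z, 2*x*z**2 + 13*y*z - 4*y*cos(y*z) + sin(z) + 4*cos(x), 3*x*sin(x*y) - 4*z**2 + 4*z*cos(y*z) + 3*exp(x))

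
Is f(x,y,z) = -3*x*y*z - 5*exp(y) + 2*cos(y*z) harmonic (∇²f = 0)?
No, ∇²f = -2*y**2*cos(y*z) - 2*z**2*cos(y*z) - 5*exp(y)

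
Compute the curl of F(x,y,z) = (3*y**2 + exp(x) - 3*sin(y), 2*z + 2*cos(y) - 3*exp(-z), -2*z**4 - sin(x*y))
(-x*cos(x*y) - 2 - 3*exp(-z), y*cos(x*y), -6*y + 3*cos(y))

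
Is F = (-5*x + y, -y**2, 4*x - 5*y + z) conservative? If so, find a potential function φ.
No, ∇×F = (-5, -4, -1) ≠ 0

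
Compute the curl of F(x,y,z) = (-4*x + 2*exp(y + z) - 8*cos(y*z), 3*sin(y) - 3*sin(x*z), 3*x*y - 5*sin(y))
(3*x*cos(x*z) + 3*x - 5*cos(y), 8*y*sin(y*z) - 3*y + 2*exp(y + z), -8*z*sin(y*z) - 3*z*cos(x*z) - 2*exp(y + z))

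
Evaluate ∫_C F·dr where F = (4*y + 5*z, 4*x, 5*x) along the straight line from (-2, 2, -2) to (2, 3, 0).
20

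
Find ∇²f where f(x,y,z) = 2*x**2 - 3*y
4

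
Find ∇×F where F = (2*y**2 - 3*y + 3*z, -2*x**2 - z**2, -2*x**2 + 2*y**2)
(4*y + 2*z, 4*x + 3, -4*x - 4*y + 3)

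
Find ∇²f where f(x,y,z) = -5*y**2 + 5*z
-10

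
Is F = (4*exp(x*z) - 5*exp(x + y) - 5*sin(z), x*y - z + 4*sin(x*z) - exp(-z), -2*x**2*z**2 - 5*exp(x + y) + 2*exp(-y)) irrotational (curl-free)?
No, ∇×F = (-4*x*cos(x*z) - 5*exp(x + y) + 1 - exp(-z) - 2*exp(-y), 4*x*z**2 + 4*x*exp(x*z) + 5*exp(x + y) - 5*cos(z), y + 4*z*cos(x*z) + 5*exp(x + y))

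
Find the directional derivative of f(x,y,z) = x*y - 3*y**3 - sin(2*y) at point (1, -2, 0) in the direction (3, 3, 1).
-3*sqrt(19)*(2*cos(4) + 37)/19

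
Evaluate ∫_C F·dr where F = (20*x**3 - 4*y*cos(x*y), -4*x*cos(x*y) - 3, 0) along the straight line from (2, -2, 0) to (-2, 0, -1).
-6 - 4*sin(4)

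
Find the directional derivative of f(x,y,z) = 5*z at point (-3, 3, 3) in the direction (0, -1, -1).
-5*sqrt(2)/2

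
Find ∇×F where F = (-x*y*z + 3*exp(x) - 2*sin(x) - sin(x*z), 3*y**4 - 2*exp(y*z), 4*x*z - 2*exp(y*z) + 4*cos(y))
(2*y*exp(y*z) - 2*z*exp(y*z) - 4*sin(y), -x*y - x*cos(x*z) - 4*z, x*z)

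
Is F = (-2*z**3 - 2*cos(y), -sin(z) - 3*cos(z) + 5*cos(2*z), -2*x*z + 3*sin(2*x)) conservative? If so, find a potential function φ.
No, ∇×F = (-3*sin(z) + 10*sin(2*z) + cos(z), -6*z**2 + 2*z - 6*cos(2*x), -2*sin(y)) ≠ 0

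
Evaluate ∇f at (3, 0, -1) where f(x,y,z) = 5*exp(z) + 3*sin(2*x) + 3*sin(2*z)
(6*cos(6), 0, 6*cos(2) + 5*exp(-1))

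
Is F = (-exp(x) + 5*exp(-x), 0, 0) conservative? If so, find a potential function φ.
Yes, F is conservative. φ = -exp(x) - 5*exp(-x)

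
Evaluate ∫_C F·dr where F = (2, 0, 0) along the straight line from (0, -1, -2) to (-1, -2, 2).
-2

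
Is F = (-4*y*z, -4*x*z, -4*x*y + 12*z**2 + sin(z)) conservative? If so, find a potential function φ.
Yes, F is conservative. φ = -4*x*y*z + 4*z**3 - cos(z)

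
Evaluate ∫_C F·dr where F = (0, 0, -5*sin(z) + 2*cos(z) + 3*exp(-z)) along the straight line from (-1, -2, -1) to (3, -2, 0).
-5*cos(1) + 2*sin(1) + 2 + 3*E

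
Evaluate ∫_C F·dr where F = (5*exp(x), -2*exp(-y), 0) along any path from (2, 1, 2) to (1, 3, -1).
(5*(1 - E)*exp(4) - 2*exp(2) + 2)*exp(-3)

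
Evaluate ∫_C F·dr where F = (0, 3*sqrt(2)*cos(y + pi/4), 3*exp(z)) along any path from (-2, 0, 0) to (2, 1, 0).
-3 + 3*sqrt(2)*sin(pi/4 + 1)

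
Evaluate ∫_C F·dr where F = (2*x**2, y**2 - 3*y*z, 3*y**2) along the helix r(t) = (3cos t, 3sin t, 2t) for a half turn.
-36 + 81*pi/2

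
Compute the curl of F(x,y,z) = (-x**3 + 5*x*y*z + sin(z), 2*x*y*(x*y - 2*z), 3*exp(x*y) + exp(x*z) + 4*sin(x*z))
(x*(4*y + 3*exp(x*y)), 5*x*y - 3*y*exp(x*y) - z*exp(x*z) - 4*z*cos(x*z) + cos(z), 4*x*y**2 - 5*x*z - 4*y*z)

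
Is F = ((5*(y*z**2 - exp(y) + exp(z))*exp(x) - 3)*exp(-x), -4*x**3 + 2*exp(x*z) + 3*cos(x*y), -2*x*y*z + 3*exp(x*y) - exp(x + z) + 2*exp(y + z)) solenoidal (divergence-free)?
No, ∇·F = -2*x*y - 3*x*sin(x*y) - exp(x + z) + 2*exp(y + z) + 3*exp(-x)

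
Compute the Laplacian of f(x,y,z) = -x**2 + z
-2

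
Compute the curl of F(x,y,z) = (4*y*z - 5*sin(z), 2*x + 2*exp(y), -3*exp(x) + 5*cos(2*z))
(0, 4*y + 3*exp(x) - 5*cos(z), 2 - 4*z)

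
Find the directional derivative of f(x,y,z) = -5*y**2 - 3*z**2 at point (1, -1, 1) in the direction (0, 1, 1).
2*sqrt(2)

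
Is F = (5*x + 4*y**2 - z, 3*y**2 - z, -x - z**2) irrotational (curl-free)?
No, ∇×F = (1, 0, -8*y)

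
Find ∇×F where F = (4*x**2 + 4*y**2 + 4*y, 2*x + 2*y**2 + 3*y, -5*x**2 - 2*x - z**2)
(0, 10*x + 2, -8*y - 2)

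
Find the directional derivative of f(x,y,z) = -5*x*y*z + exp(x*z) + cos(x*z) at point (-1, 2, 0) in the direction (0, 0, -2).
-9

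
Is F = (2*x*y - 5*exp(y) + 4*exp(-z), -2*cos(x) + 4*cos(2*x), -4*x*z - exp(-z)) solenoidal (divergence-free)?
No, ∇·F = -4*x + 2*y + exp(-z)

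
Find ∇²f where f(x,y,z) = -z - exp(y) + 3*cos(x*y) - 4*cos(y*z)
-3*x**2*cos(x*y) - 3*y**2*cos(x*y) + 4*y**2*cos(y*z) + 4*z**2*cos(y*z) - exp(y)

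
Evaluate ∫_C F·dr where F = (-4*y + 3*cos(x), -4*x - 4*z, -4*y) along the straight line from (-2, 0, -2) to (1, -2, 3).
3*sin(1) + 3*sin(2) + 32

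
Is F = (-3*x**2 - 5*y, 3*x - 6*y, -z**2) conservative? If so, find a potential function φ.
No, ∇×F = (0, 0, 8) ≠ 0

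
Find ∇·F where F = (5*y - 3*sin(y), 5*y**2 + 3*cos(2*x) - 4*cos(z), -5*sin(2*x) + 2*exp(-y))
10*y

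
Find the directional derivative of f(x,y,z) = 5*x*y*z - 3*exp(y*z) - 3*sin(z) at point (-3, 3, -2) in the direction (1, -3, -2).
3*sqrt(14)*(-5 + cos(2))/7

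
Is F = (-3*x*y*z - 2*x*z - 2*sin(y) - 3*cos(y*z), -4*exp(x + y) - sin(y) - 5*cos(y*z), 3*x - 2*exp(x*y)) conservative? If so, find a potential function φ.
No, ∇×F = (-2*x*exp(x*y) - 5*y*sin(y*z), -3*x*y - 2*x + 2*y*exp(x*y) + 3*y*sin(y*z) - 3, 3*x*z - 3*z*sin(y*z) - 4*exp(x + y) + 2*cos(y)) ≠ 0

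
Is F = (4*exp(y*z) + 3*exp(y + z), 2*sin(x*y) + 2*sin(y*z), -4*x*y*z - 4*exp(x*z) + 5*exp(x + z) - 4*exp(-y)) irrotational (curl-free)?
No, ∇×F = (-4*x*z - 2*y*cos(y*z) + 4*exp(-y), 4*y*z + 4*y*exp(y*z) + 4*z*exp(x*z) - 5*exp(x + z) + 3*exp(y + z), 2*y*cos(x*y) - 4*z*exp(y*z) - 3*exp(y + z))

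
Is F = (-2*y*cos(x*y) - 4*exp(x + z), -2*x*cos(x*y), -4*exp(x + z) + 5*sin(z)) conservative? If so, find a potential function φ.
Yes, F is conservative. φ = -4*exp(x + z) - 2*sin(x*y) - 5*cos(z)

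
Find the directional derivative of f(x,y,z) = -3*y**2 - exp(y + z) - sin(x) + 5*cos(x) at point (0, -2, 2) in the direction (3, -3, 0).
-6*sqrt(2)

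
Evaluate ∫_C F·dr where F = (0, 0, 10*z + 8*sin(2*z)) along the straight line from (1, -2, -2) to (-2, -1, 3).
-4*cos(6) + 4*cos(4) + 25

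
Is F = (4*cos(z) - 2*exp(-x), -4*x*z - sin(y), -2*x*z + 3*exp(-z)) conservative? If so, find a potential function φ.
No, ∇×F = (4*x, 2*z - 4*sin(z), -4*z) ≠ 0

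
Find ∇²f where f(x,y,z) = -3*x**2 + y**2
-4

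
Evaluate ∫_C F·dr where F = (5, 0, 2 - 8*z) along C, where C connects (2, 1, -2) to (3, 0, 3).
-5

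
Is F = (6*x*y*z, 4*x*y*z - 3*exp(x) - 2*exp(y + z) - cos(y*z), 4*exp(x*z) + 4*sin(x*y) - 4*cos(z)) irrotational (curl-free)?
No, ∇×F = (-4*x*y + 4*x*cos(x*y) - y*sin(y*z) + 2*exp(y + z), 6*x*y - 4*y*cos(x*y) - 4*z*exp(x*z), -6*x*z + 4*y*z - 3*exp(x))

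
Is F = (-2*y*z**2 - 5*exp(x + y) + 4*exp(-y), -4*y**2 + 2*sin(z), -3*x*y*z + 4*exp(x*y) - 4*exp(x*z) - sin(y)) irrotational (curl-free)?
No, ∇×F = (-3*x*z + 4*x*exp(x*y) - cos(y) - 2*cos(z), -y*z - 4*y*exp(x*y) + 4*z*exp(x*z), 2*z**2 + 5*exp(x + y) + 4*exp(-y))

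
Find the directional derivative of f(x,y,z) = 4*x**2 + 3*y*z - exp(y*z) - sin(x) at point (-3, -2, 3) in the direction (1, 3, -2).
sqrt(14)*(-13 - exp(6)*cos(3) + 15*exp(6))*exp(-6)/14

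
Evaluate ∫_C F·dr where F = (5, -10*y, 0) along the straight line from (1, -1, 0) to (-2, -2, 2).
-30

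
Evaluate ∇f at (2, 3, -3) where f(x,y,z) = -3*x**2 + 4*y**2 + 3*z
(-12, 24, 3)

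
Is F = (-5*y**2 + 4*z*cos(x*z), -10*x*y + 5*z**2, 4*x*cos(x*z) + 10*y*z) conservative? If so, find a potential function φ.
Yes, F is conservative. φ = -5*x*y**2 + 5*y*z**2 + 4*sin(x*z)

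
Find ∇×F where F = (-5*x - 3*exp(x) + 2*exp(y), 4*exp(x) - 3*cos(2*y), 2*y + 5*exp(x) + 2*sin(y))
(2*cos(y) + 2, -5*exp(x), 4*exp(x) - 2*exp(y))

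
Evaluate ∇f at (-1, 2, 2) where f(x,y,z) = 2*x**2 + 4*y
(-4, 4, 0)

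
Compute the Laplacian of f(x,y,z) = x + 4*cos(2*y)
-16*cos(2*y)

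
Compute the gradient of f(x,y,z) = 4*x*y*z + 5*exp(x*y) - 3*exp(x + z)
(4*y*z + 5*y*exp(x*y) - 3*exp(x + z), x*(4*z + 5*exp(x*y)), 4*x*y - 3*exp(x + z))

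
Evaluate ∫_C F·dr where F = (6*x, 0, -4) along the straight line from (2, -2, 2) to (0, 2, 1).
-8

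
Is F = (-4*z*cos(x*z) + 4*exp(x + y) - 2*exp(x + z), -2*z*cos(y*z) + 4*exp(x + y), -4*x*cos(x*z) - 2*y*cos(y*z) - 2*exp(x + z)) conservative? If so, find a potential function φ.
Yes, F is conservative. φ = 4*exp(x + y) - 2*exp(x + z) - 4*sin(x*z) - 2*sin(y*z)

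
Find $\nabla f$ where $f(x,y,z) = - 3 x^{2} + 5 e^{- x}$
(-6*x - 5*exp(-x), 0, 0)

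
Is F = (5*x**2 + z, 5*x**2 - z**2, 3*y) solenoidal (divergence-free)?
No, ∇·F = 10*x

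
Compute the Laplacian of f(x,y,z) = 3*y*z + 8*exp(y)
8*exp(y)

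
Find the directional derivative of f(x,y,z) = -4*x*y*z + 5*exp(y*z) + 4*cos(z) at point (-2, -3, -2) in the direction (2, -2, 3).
sqrt(17)*(-25*exp(6) - 88 + 12*sin(2))/17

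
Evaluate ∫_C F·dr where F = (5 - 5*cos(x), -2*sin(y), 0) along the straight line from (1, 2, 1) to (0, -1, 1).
-5 - 2*cos(2) + 2*cos(1) + 5*sin(1)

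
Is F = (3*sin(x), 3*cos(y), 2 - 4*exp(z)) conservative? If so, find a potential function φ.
Yes, F is conservative. φ = 2*z - 4*exp(z) + 3*sin(y) - 3*cos(x)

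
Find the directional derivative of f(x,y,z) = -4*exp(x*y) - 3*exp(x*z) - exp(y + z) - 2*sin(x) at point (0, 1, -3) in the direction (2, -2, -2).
sqrt(3)*(2/3 + exp(2))*exp(-2)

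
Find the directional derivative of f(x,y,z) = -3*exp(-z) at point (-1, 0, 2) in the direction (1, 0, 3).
9*sqrt(10)*exp(-2)/10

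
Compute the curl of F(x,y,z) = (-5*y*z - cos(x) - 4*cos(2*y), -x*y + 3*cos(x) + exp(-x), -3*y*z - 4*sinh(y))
(-3*z - 4*cosh(y), -5*y, -y + 5*z - 3*sin(x) - 8*sin(2*y) - exp(-x))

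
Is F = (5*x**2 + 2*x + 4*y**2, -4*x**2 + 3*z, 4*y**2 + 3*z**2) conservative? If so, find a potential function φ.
No, ∇×F = (8*y - 3, 0, -8*x - 8*y) ≠ 0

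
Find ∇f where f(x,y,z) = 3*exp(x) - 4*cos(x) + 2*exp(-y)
(3*exp(x) + 4*sin(x), -2*exp(-y), 0)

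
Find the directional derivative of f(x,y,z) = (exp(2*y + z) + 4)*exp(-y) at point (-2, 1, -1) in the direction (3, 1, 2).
sqrt(14)*(-4 + 3*E)*exp(-1)/14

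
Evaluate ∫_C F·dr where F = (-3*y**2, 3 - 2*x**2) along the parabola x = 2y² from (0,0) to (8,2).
-466/5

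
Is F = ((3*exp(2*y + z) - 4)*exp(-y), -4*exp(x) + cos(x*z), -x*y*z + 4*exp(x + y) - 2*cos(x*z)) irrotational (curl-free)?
No, ∇×F = (-x*z + x*sin(x*z) + 4*exp(x + y), y*z - 2*z*sin(x*z) - 4*exp(x + y) + 3*exp(y + z), -z*sin(x*z) - 4*exp(x) - 3*exp(y + z) - 4*exp(-y))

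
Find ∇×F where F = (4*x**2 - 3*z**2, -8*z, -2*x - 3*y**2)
(8 - 6*y, 2 - 6*z, 0)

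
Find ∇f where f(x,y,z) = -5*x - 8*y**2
(-5, -16*y, 0)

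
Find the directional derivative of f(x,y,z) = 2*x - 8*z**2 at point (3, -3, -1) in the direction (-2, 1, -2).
-12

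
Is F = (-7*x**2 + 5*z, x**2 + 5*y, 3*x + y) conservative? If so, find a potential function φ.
No, ∇×F = (1, 2, 2*x) ≠ 0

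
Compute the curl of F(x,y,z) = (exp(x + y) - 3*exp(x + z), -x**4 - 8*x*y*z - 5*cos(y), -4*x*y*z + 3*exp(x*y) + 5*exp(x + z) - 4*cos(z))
(x*(8*y - 4*z + 3*exp(x*y)), 4*y*z - 3*y*exp(x*y) - 8*exp(x + z), -4*x**3 - 8*y*z - exp(x + y))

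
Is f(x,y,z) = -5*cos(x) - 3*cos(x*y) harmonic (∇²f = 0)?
No, ∇²f = 3*x**2*cos(x*y) + 3*y**2*cos(x*y) + 5*cos(x)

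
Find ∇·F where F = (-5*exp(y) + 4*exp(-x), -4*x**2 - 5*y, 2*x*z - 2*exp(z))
2*x - 2*exp(z) - 5 - 4*exp(-x)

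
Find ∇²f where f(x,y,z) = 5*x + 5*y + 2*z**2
4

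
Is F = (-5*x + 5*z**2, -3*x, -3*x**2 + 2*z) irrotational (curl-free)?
No, ∇×F = (0, 6*x + 10*z, -3)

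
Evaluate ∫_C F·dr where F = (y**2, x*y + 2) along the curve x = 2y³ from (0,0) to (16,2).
276/5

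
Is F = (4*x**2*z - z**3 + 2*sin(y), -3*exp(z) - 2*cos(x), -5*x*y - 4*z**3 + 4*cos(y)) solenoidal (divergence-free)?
No, ∇·F = 4*z*(2*x - 3*z)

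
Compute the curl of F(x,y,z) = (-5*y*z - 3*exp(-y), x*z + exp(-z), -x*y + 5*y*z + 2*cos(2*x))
(-2*x + 5*z + exp(-z), -4*y + 4*sin(2*x), 6*z - 3*exp(-y))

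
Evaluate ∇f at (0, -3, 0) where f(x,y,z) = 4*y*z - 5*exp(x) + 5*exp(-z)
(-5, 0, -17)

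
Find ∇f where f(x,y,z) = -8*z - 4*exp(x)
(-4*exp(x), 0, -8)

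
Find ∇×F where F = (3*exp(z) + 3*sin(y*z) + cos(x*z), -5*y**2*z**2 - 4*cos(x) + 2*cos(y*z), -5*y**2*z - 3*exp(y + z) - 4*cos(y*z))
(10*y**2*z - 10*y*z + 2*y*sin(y*z) + 4*z*sin(y*z) - 3*exp(y + z), -x*sin(x*z) + 3*y*cos(y*z) + 3*exp(z), -3*z*cos(y*z) + 4*sin(x))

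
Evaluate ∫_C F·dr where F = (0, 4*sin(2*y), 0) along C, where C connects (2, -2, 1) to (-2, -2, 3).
0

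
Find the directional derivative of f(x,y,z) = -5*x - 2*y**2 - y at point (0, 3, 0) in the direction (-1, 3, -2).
-17*sqrt(14)/7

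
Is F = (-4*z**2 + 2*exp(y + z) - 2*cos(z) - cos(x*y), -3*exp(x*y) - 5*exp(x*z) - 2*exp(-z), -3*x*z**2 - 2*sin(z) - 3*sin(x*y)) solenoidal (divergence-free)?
No, ∇·F = -6*x*z - 3*x*exp(x*y) + y*sin(x*y) - 2*cos(z)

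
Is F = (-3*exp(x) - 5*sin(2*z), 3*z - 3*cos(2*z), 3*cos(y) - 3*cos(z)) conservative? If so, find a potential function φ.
No, ∇×F = (-3*sin(y) - 6*sin(2*z) - 3, -10*cos(2*z), 0) ≠ 0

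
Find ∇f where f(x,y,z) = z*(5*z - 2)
(0, 0, 10*z - 2)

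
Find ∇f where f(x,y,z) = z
(0, 0, 1)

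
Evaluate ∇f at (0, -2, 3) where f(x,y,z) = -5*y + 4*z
(0, -5, 4)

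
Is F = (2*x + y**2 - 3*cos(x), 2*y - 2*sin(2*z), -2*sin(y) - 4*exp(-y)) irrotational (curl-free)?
No, ∇×F = (-2*cos(y) + 4*cos(2*z) + 4*exp(-y), 0, -2*y)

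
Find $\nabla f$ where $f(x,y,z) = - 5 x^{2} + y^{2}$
(-10*x, 2*y, 0)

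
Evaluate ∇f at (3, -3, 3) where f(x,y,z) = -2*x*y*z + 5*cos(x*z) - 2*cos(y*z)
(18 - 15*sin(9), -18 - 6*sin(9), 18 - 9*sin(9))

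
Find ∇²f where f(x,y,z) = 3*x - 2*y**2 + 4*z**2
4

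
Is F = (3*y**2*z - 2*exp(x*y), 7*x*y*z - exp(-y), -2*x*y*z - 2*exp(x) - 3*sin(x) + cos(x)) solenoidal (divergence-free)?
No, ∇·F = -2*x*y + 7*x*z - 2*y*exp(x*y) + exp(-y)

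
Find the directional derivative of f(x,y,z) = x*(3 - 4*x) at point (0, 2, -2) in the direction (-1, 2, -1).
-sqrt(6)/2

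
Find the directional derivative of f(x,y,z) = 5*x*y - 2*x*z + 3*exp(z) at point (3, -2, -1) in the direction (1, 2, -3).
sqrt(14)*(-9 + 40*E)*exp(-1)/14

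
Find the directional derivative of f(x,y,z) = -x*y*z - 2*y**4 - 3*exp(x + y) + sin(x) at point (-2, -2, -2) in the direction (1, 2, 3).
sqrt(14)*(exp(4)*cos(2) - 9 + 104*exp(4))*exp(-4)/14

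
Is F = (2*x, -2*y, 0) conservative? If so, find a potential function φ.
Yes, F is conservative. φ = x**2 - y**2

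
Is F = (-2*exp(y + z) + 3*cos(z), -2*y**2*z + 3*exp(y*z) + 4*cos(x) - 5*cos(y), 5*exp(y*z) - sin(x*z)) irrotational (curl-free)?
No, ∇×F = (2*y**2 - 3*y*exp(y*z) + 5*z*exp(y*z), z*cos(x*z) - 2*exp(y + z) - 3*sin(z), 2*exp(y + z) - 4*sin(x))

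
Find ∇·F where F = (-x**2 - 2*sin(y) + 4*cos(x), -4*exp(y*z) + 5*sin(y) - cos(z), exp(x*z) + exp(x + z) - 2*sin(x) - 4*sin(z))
x*exp(x*z) - 2*x - 4*z*exp(y*z) + exp(x + z) - 4*sin(x) + 5*cos(y) - 4*cos(z)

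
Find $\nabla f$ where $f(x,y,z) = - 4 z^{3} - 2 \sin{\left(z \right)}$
(0, 0, -12*z**2 - 2*cos(z))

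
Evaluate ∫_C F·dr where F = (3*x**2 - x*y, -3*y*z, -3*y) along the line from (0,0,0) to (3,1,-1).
53/2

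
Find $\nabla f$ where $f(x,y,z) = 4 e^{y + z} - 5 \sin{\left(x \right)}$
(-5*cos(x), 4*exp(y + z), 4*exp(y + z))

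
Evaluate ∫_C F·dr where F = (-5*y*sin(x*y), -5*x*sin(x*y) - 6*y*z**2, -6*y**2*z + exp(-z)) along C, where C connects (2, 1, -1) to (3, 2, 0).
2 - 5*cos(2) + E + 5*cos(6)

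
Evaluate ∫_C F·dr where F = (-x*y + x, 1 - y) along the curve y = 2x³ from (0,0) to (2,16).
-614/5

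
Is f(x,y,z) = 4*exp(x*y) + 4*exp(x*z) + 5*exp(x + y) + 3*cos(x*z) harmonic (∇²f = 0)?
No, ∇²f = x**2*(4*exp(x*z) - 3*cos(x*z)) + 4*x**2*exp(x*y) + 4*y**2*exp(x*y) + 4*z**2*exp(x*z) - 3*z**2*cos(x*z) + 10*exp(x + y)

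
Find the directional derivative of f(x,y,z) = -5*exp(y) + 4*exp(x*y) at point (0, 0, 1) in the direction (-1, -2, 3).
5*sqrt(14)/7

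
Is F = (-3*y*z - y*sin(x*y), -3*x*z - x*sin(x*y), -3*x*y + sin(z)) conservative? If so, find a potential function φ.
Yes, F is conservative. φ = -3*x*y*z - cos(z) + cos(x*y)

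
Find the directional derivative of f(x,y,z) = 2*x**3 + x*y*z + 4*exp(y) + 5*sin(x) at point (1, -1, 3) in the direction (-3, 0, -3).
-sqrt(2)*(2 + 5*cos(1))/2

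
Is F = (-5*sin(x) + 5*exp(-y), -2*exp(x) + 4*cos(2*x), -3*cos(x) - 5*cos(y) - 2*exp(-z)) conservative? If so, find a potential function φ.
No, ∇×F = (5*sin(y), -3*sin(x), -2*exp(x) - 8*sin(2*x) + 5*exp(-y)) ≠ 0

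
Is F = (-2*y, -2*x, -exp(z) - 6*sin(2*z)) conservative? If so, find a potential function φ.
Yes, F is conservative. φ = -2*x*y - exp(z) + 3*cos(2*z)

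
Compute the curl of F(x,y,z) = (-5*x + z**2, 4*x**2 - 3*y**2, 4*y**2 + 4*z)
(8*y, 2*z, 8*x)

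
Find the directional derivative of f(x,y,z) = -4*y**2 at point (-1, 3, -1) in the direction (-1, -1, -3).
24*sqrt(11)/11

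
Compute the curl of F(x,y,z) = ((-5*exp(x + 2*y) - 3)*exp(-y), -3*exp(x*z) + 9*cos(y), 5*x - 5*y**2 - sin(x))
(3*x*exp(x*z) - 10*y, cos(x) - 5, -3*z*exp(x*z) + 5*exp(x + y) - 3*exp(-y))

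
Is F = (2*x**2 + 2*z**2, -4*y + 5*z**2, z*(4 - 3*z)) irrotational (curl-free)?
No, ∇×F = (-10*z, 4*z, 0)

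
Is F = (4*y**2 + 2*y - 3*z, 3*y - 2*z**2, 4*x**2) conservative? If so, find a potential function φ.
No, ∇×F = (4*z, -8*x - 3, -8*y - 2) ≠ 0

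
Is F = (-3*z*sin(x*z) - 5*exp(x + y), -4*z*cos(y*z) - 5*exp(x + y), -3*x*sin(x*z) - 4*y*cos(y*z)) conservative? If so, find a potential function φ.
Yes, F is conservative. φ = -5*exp(x + y) - 4*sin(y*z) + 3*cos(x*z)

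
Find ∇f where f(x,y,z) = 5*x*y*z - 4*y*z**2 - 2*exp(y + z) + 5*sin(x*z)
(5*z*(y + cos(x*z)), 5*x*z - 4*z**2 - 2*exp(y + z), 5*x*y + 5*x*cos(x*z) - 8*y*z - 2*exp(y + z))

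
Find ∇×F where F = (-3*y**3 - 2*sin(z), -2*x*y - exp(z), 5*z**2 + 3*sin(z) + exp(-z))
(exp(z), -2*cos(z), y*(9*y - 2))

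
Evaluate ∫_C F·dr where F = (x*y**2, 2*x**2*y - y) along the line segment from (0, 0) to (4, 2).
46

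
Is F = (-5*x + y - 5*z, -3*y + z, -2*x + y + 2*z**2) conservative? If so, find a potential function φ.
No, ∇×F = (0, -3, -1) ≠ 0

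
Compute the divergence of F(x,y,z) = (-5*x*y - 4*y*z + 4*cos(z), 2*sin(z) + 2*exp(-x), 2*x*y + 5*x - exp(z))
-5*y - exp(z)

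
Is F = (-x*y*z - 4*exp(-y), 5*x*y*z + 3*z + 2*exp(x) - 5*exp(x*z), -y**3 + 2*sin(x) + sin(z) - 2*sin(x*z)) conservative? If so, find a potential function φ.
No, ∇×F = (-5*x*y + 5*x*exp(x*z) - 3*y**2 - 3, -x*y + 2*z*cos(x*z) - 2*cos(x), x*z + 5*y*z - 5*z*exp(x*z) + 2*exp(x) - 4*exp(-y)) ≠ 0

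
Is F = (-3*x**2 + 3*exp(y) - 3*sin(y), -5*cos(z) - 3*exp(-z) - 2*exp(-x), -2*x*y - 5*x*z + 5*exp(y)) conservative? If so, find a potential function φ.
No, ∇×F = (-2*x + 5*exp(y) - 5*sin(z) - 3*exp(-z), 2*y + 5*z, -3*exp(y) + 3*cos(y) + 2*exp(-x)) ≠ 0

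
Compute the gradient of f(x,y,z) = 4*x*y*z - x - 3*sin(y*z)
(4*y*z - 1, z*(4*x - 3*cos(y*z)), y*(4*x - 3*cos(y*z)))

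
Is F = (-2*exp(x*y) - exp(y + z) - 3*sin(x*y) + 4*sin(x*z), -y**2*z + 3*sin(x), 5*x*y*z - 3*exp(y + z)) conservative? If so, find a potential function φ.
No, ∇×F = (5*x*z + y**2 - 3*exp(y + z), 4*x*cos(x*z) - 5*y*z - exp(y + z), 2*x*exp(x*y) + 3*x*cos(x*y) + exp(y + z) + 3*cos(x)) ≠ 0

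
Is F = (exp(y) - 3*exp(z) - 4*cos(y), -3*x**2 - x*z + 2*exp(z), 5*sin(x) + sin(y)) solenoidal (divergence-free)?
Yes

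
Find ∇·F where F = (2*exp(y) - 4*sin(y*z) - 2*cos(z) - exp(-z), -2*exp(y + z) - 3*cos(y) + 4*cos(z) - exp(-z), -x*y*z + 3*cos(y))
-x*y - 2*exp(y + z) + 3*sin(y)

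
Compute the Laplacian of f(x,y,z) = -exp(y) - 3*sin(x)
-exp(y) + 3*sin(x)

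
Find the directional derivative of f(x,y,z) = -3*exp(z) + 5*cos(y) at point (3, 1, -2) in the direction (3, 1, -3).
sqrt(19)*(-5*exp(2)*sin(1) + 9)*exp(-2)/19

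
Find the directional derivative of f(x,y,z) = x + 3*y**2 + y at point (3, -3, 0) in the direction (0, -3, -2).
51*sqrt(13)/13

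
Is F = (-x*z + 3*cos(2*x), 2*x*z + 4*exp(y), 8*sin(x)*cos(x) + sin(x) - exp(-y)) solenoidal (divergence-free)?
No, ∇·F = -z + 4*exp(y) - 6*sin(2*x)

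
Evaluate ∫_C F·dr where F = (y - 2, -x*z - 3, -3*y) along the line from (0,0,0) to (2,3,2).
-23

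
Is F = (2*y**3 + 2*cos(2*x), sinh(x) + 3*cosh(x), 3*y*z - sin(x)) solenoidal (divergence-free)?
No, ∇·F = 3*y - 4*sin(2*x)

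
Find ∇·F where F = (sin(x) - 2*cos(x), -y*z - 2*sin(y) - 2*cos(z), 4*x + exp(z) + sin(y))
-z + exp(z) + 2*sin(x) + cos(x) - 2*cos(y)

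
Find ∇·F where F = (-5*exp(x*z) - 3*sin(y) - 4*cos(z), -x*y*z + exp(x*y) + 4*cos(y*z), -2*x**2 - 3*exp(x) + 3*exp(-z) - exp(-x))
-x*z + x*exp(x*y) - 5*z*exp(x*z) - 4*z*sin(y*z) - 3*exp(-z)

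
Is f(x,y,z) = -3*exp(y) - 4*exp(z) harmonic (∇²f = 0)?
No, ∇²f = -3*exp(y) - 4*exp(z)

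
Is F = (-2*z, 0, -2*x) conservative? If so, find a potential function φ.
Yes, F is conservative. φ = -2*x*z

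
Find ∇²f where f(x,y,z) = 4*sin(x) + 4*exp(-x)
-4*sin(x) + 4*exp(-x)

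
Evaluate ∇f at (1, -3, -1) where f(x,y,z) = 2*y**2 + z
(0, -12, 1)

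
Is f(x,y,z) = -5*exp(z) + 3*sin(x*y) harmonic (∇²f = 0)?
No, ∇²f = -3*x**2*sin(x*y) - 3*y**2*sin(x*y) - 5*exp(z)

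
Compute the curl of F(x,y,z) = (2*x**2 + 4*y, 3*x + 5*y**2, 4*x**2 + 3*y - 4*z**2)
(3, -8*x, -1)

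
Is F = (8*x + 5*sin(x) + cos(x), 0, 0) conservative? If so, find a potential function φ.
Yes, F is conservative. φ = 4*x**2 + sin(x) - 5*cos(x)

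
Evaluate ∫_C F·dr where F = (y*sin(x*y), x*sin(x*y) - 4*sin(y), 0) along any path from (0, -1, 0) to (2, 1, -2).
1 - cos(2)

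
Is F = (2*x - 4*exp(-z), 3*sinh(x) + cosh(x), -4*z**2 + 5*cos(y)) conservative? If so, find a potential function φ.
No, ∇×F = (-5*sin(y), 4*exp(-z), sinh(x) + 3*cosh(x)) ≠ 0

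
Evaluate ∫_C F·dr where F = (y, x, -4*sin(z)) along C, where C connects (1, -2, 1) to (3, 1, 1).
5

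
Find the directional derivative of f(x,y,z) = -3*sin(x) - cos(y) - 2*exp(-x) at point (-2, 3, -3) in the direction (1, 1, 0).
sqrt(2)*(sin(3) - 3*cos(2) + 2*exp(2))/2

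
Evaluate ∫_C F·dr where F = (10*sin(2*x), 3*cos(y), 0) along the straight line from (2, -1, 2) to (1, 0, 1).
5*cos(4) - 5*cos(2) + 3*sin(1)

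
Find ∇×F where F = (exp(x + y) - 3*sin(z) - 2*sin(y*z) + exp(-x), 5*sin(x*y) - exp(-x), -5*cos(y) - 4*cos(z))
(5*sin(y), -2*y*cos(y*z) - 3*cos(z), 5*y*cos(x*y) + 2*z*cos(y*z) - exp(x + y) + exp(-x))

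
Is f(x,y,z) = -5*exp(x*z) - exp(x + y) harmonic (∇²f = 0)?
No, ∇²f = -5*x**2*exp(x*z) - 5*z**2*exp(x*z) - 2*exp(x + y)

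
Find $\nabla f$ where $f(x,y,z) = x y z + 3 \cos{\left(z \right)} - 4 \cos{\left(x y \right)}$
(y*(z + 4*sin(x*y)), x*(z + 4*sin(x*y)), x*y - 3*sin(z))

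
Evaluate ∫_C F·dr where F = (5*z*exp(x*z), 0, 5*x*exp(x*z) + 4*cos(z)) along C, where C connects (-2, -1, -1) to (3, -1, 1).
-5*exp(2) + 8*sin(1) + 5*exp(3)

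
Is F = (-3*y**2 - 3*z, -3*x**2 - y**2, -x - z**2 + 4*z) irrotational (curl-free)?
No, ∇×F = (0, -2, -6*x + 6*y)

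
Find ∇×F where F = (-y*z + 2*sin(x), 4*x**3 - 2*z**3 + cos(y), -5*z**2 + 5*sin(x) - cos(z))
(6*z**2, -y - 5*cos(x), 12*x**2 + z)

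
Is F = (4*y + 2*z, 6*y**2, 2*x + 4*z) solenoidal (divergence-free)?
No, ∇·F = 12*y + 4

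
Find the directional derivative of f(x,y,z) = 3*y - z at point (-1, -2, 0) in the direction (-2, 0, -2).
sqrt(2)/2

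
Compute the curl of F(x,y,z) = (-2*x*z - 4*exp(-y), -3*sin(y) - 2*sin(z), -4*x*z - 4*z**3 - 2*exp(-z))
(2*cos(z), -2*x + 4*z, -4*exp(-y))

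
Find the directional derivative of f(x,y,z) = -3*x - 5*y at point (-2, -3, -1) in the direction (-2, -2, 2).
8*sqrt(3)/3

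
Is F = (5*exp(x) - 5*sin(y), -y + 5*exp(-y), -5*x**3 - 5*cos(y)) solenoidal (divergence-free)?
No, ∇·F = 5*exp(x) - 1 - 5*exp(-y)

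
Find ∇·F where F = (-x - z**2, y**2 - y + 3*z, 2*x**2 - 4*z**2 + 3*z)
2*y - 8*z + 1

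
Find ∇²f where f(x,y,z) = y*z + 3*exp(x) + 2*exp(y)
3*exp(x) + 2*exp(y)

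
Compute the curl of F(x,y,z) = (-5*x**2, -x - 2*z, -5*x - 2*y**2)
(2 - 4*y, 5, -1)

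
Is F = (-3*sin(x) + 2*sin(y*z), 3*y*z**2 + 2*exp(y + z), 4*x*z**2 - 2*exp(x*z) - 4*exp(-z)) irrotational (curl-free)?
No, ∇×F = (-6*y*z - 2*exp(y + z), 2*y*cos(y*z) - 4*z**2 + 2*z*exp(x*z), -2*z*cos(y*z))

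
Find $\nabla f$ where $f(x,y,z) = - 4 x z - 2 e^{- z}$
(-4*z, 0, -4*x + 2*exp(-z))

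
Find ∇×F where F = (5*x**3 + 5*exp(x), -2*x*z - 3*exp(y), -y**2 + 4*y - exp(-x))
(2*x - 2*y + 4, -exp(-x), -2*z)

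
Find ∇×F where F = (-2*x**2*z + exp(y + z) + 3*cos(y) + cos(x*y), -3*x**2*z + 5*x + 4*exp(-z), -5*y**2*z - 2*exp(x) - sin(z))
(3*x**2 - 10*y*z + 4*exp(-z), -2*x**2 + 2*exp(x) + exp(y + z), -6*x*z + x*sin(x*y) - exp(y + z) + 3*sin(y) + 5)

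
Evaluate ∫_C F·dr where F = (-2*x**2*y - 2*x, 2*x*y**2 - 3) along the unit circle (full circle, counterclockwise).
pi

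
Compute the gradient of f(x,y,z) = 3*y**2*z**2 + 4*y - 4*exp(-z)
(0, 6*y*z**2 + 4, 6*y**2*z + 4*exp(-z))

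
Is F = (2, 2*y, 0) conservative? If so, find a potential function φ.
Yes, F is conservative. φ = 2*x + y**2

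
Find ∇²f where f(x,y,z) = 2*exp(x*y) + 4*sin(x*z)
2*x**2*exp(x*y) - 4*x**2*sin(x*z) + 2*y**2*exp(x*y) - 4*z**2*sin(x*z)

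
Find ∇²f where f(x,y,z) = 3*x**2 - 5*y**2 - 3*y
-4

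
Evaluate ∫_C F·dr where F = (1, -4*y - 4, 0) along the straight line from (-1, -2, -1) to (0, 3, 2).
-29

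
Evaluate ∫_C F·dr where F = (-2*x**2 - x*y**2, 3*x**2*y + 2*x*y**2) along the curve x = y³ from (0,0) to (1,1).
-1/3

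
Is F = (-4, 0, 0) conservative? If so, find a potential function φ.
Yes, F is conservative. φ = -4*x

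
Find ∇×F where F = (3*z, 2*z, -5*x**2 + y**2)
(2*y - 2, 10*x + 3, 0)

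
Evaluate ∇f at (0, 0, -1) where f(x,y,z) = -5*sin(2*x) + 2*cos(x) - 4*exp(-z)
(-10, 0, 4*E)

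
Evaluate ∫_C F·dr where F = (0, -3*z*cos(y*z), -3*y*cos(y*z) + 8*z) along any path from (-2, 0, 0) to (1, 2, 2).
16 - 3*sin(4)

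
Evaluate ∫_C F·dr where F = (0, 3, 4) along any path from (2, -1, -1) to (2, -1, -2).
-4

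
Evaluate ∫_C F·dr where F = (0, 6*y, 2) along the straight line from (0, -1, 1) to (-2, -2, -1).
5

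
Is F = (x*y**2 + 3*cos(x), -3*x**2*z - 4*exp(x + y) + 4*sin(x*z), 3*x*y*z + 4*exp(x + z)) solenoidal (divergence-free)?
No, ∇·F = 3*x*y + y**2 - 4*exp(x + y) + 4*exp(x + z) - 3*sin(x)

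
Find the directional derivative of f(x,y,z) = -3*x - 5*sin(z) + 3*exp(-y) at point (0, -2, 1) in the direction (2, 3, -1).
sqrt(14)*(-9*exp(2) - 6 + 5*cos(1))/14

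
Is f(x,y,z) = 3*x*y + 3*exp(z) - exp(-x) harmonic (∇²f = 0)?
No, ∇²f = 3*exp(z) - exp(-x)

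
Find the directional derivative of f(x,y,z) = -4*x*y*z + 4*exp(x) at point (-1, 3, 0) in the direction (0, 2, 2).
6*sqrt(2)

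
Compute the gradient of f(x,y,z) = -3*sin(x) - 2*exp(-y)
(-3*cos(x), 2*exp(-y), 0)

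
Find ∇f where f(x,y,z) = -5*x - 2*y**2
(-5, -4*y, 0)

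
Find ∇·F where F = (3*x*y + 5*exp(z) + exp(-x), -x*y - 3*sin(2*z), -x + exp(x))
-x + 3*y - exp(-x)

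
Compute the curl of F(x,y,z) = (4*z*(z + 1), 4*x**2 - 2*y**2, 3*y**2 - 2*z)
(6*y, 8*z + 4, 8*x)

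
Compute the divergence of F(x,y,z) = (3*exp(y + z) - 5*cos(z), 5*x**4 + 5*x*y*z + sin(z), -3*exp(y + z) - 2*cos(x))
5*x*z - 3*exp(y + z)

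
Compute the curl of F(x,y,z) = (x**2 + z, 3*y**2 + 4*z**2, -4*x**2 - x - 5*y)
(-8*z - 5, 8*x + 2, 0)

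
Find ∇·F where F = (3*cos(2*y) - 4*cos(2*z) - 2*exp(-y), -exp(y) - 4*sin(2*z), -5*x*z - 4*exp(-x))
-5*x - exp(y)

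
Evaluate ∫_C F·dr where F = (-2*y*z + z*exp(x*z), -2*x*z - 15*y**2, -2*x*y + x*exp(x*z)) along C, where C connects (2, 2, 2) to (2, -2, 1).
-exp(4) + exp(2) + 104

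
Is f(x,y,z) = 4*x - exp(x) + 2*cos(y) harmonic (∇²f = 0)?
No, ∇²f = -exp(x) - 2*cos(y)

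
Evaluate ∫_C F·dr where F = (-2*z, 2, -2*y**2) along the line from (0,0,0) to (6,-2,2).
-64/3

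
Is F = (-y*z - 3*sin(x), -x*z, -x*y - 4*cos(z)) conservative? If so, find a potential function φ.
Yes, F is conservative. φ = -x*y*z - 4*sin(z) + 3*cos(x)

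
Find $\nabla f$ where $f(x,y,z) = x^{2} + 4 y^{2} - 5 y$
(2*x, 8*y - 5, 0)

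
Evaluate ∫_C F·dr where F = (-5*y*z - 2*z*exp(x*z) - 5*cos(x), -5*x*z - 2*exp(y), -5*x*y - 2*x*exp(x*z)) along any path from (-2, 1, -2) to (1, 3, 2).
-2*exp(3) - 2*exp(2) - 10 - 5*sin(2) - 5*sin(1) + 2*E + 2*exp(4)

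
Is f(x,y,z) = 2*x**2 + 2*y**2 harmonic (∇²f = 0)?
No, ∇²f = 8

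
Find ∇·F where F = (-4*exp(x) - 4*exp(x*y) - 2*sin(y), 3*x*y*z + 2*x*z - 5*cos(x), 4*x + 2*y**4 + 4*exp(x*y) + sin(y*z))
3*x*z - 4*y*exp(x*y) + y*cos(y*z) - 4*exp(x)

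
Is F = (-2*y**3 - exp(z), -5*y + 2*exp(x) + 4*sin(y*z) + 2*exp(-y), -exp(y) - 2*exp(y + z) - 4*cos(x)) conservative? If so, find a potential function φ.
No, ∇×F = (-4*y*cos(y*z) - exp(y) - 2*exp(y + z), -exp(z) - 4*sin(x), 6*y**2 + 2*exp(x)) ≠ 0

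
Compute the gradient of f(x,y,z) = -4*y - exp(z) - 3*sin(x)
(-3*cos(x), -4, -exp(z))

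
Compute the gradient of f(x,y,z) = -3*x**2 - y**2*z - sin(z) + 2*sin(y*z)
(-6*x, 2*z*(-y + cos(y*z)), -y**2 + 2*y*cos(y*z) - cos(z))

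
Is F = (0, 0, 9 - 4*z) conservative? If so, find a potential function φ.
Yes, F is conservative. φ = z*(9 - 2*z)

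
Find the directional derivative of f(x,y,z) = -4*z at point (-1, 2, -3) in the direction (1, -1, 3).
-12*sqrt(11)/11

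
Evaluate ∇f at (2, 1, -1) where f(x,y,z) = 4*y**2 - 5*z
(0, 8, -5)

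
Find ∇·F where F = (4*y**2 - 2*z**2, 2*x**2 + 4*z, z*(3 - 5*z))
3 - 10*z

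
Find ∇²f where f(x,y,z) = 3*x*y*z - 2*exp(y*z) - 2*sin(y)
-2*y**2*exp(y*z) - 2*z**2*exp(y*z) + 2*sin(y)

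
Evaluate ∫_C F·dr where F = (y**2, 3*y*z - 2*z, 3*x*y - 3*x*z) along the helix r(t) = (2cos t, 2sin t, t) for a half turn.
28/3 - 3*pi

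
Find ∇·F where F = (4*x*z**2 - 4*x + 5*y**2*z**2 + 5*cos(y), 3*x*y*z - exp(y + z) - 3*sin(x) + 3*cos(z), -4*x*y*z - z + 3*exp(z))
-4*x*y + 3*x*z + 4*z**2 + 3*exp(z) - exp(y + z) - 5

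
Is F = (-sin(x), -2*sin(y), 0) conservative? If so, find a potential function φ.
Yes, F is conservative. φ = cos(x) + 2*cos(y)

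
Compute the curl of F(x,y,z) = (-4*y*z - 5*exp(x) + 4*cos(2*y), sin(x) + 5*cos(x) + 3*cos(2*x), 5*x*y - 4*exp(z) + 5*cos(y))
(5*x - 5*sin(y), -9*y, 4*z - 5*sin(x) - 6*sin(2*x) + 8*sin(2*y) + cos(x))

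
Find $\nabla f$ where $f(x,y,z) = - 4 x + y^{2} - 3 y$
(-4, 2*y - 3, 0)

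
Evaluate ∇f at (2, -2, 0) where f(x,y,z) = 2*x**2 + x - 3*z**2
(9, 0, 0)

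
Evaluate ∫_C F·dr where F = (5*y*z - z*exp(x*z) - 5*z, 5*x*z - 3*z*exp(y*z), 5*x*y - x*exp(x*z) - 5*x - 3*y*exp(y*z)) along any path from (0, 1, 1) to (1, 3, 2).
-3*exp(6) - exp(2) + 3*E + 21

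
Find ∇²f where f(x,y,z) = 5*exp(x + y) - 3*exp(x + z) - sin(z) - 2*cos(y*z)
2*y**2*cos(y*z) + 2*z**2*cos(y*z) + 10*exp(x + y) - 6*exp(x + z) + sin(z)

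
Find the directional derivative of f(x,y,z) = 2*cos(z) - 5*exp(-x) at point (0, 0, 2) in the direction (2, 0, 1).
2*sqrt(5)*(5 - sin(2))/5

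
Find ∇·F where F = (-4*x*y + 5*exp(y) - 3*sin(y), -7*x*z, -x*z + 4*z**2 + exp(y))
-x - 4*y + 8*z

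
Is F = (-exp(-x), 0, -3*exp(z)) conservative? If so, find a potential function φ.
Yes, F is conservative. φ = -3*exp(z) + exp(-x)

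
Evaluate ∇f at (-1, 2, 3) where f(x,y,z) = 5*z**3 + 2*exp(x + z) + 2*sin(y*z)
(2*exp(2), 6*cos(6), 4*cos(6) + 2*exp(2) + 135)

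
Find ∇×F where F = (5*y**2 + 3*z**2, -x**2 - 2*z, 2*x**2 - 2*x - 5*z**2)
(2, -4*x + 6*z + 2, -2*x - 10*y)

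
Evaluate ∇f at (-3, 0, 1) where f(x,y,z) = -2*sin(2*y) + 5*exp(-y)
(0, -9, 0)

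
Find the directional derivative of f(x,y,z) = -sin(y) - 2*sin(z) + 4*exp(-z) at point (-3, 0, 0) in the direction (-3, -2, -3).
10*sqrt(22)/11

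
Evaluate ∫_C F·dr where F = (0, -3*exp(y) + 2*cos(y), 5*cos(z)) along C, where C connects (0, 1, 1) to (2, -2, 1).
-2*sin(2) - 2*sin(1) - 3*exp(-2) + 3*E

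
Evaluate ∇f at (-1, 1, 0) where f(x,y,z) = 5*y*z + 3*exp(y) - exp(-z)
(0, 3*E, 6)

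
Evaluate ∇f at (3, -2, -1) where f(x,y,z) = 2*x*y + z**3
(-4, 6, 3)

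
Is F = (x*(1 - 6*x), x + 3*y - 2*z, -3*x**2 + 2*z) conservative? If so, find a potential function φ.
No, ∇×F = (2, 6*x, 1) ≠ 0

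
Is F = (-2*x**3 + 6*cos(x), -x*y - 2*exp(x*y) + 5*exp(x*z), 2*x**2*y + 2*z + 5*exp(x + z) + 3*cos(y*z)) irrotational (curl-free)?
No, ∇×F = (2*x**2 - 5*x*exp(x*z) - 3*z*sin(y*z), -4*x*y - 5*exp(x + z), -2*y*exp(x*y) - y + 5*z*exp(x*z))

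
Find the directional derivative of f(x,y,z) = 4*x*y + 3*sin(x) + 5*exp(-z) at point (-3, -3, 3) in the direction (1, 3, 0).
3*sqrt(10)*(-16 + cos(3))/10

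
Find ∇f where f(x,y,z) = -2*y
(0, -2, 0)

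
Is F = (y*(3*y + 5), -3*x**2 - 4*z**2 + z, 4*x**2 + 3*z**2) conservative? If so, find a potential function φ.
No, ∇×F = (8*z - 1, -8*x, -6*x - 6*y - 5) ≠ 0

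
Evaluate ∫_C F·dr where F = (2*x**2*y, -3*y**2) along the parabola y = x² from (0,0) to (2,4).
-256/5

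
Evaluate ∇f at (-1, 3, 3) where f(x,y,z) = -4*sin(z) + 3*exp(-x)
(-3*E, 0, -4*cos(3))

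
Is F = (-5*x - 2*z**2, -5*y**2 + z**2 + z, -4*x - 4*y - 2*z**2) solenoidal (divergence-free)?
No, ∇·F = -10*y - 4*z - 5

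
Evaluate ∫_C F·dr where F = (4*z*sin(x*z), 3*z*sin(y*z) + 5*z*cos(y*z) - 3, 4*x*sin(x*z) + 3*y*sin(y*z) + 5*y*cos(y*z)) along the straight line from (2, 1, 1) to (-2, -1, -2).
-5*sin(1) + cos(2) + 3*cos(1) - 4*cos(4) + 5*sin(2) + 6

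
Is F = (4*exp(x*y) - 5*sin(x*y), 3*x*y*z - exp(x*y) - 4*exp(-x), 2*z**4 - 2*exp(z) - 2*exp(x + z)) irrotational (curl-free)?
No, ∇×F = (-3*x*y, 2*exp(x + z), -4*x*exp(x*y) + 5*x*cos(x*y) + 3*y*z - y*exp(x*y) + 4*exp(-x))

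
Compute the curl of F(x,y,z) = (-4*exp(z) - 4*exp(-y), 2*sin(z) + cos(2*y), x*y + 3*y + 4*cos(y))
(x - 4*sin(y) - 2*cos(z) + 3, -y - 4*exp(z), -4*exp(-y))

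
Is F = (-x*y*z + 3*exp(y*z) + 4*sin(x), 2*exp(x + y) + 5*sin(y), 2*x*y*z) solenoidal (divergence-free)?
No, ∇·F = 2*x*y - y*z + 2*exp(x + y) + 4*cos(x) + 5*cos(y)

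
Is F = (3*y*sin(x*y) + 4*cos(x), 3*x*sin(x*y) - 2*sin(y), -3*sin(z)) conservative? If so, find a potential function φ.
Yes, F is conservative. φ = 4*sin(x) + 2*cos(y) + 3*cos(z) - 3*cos(x*y)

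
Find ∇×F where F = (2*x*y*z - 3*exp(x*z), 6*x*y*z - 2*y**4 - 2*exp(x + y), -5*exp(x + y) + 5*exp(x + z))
(-6*x*y - 5*exp(x + y), 2*x*y - 3*x*exp(x*z) + 5*exp(x + y) - 5*exp(x + z), -2*x*z + 6*y*z - 2*exp(x + y))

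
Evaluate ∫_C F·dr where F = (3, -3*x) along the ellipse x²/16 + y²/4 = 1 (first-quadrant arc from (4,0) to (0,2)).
-6*pi - 12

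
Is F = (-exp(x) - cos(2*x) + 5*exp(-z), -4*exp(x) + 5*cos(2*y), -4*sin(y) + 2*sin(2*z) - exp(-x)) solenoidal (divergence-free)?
No, ∇·F = -exp(x) + 2*sin(2*x) - 10*sin(2*y) + 4*cos(2*z)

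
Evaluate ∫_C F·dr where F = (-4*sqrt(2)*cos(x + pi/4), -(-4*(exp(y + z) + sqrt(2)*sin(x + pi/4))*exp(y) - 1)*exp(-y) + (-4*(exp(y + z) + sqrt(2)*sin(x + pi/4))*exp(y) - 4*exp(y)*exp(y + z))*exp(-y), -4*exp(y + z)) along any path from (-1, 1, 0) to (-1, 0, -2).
(-exp(2) - 4 + E + 4*exp(3))*exp(-2)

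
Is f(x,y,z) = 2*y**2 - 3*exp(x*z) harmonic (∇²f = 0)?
No, ∇²f = -3*x**2*exp(x*z) - 3*z**2*exp(x*z) + 4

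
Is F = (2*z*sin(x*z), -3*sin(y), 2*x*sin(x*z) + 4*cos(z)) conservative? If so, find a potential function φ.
Yes, F is conservative. φ = 4*sin(z) + 3*cos(y) - 2*cos(x*z)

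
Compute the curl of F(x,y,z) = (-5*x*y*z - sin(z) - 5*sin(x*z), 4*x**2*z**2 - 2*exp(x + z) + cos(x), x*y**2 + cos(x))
(-8*x**2*z + 2*x*y + 2*exp(x + z), -5*x*y - 5*x*cos(x*z) - y**2 + sin(x) - cos(z), 8*x*z**2 + 5*x*z - 2*exp(x + z) - sin(x))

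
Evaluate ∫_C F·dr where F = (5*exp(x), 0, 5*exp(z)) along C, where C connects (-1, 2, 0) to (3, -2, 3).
-5 - 5*exp(-1) + 10*exp(3)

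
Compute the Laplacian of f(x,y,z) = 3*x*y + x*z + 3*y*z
0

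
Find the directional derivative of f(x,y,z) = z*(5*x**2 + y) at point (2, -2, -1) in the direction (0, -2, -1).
-16*sqrt(5)/5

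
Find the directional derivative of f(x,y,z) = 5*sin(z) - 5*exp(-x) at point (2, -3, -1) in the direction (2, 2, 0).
5*sqrt(2)*exp(-2)/2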